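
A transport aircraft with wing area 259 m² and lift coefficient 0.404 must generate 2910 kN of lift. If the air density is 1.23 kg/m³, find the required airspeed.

v = 213 m/s

L = ½ρv²S·CL ⇒ v = √(2L/(ρ·S·CL))
v = √(2 × 2.91×10^6 / (1.23 × 259 × 0.404)) = √45220 = 213 m/s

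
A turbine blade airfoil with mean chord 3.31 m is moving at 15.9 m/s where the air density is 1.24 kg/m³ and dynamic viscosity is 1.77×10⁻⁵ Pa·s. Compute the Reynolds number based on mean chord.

Re = 3.69×10^6

Re = ρ·v·c/μ = 1.24 × 15.9 × 3.31 / (1.77×10⁻⁵) = 3.69×10^6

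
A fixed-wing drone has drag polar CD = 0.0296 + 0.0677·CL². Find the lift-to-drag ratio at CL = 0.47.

CD = 0.0296 + 0.0677 × 0.47² = 0.04455
L/D = CL/CD = 0.47 / 0.04455 = 10.5

L/D = 10.5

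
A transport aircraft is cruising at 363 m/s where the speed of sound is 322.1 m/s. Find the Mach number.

M = 1.13

M = v/a = 363 / 322.1 = 1.13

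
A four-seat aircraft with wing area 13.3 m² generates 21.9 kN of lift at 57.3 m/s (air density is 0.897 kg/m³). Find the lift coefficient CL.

From L = ½ρv²S·CL, rearranging gives CL = 2L/(ρv²S).
CL = 2 × 21900 / (0.897 × 57.3² × 13.3) = 1.12

CL = 1.12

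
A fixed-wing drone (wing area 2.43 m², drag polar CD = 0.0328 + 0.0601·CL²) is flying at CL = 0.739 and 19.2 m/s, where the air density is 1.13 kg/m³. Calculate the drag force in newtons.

D = 33.2 N

CD = 0.0328 + 0.0601 × 0.739² = 0.06562
D = ½ρv²S·CD = ½ × 1.13 × 19.2² × 2.43 × 0.06562 = 33.2 N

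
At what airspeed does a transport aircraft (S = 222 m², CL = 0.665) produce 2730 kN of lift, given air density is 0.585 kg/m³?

v = 251 m/s

L = ½ρv²S·CL ⇒ v = √(2L/(ρ·S·CL))
v = √(2 × 2.73×10^6 / (0.585 × 222 × 0.665)) = √63220 = 251 m/s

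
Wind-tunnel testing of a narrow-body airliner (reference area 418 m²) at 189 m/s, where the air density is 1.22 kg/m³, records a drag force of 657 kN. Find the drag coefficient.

CD = 0.0721

From D = ½ρv²S·CD, rearranging gives CD = 2D/(ρv²S).
CD = 2 × 6.57×10^5 / (1.22 × 189² × 418) = 0.0721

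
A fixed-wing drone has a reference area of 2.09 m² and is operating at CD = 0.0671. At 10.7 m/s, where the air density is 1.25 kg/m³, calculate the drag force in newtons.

D = 10 N

D = ½ρv²S·CD = ½ × 1.25 × 10.7² × 2.09 × 0.0671 = 10 N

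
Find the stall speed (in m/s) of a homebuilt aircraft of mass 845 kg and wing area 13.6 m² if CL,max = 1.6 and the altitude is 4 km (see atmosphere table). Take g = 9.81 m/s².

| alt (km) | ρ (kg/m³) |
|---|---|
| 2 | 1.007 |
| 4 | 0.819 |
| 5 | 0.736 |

At 4 km, from the table: ρ = 0.819 kg/m³.
At stall, lift equals weight: L = W = m·g = 845 × 9.81 = 8289 N.
From L = ½ρV²S·CL,max = W: V_stall = √(2W/(ρSCL,max)) = √(2·8289/(0.819·13.6·1.6))
V_stall = √930.3 = 30.5 m/s

V_stall = 30.5 m/s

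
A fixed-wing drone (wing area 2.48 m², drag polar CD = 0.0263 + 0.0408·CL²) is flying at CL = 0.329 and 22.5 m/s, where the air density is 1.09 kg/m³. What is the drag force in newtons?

CD = 0.0263 + 0.0408 × 0.329² = 0.03072
D = ½ρv²S·CD = ½ × 1.09 × 22.5² × 2.48 × 0.03072 = 21 N

D = 21 N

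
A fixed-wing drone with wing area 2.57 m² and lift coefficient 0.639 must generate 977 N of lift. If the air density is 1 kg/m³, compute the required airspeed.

L = ½ρv²S·CL ⇒ v = √(2L/(ρ·S·CL))
v = √(2 × 977 / (1 × 2.57 × 0.639)) = √1190 = 34.5 m/s

v = 34.5 m/s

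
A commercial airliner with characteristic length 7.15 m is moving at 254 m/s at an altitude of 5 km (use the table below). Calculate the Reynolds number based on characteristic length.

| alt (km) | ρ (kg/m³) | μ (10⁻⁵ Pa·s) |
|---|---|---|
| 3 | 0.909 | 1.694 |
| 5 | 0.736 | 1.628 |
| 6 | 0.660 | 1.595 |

At 5 km, from the table: ρ = 0.736 kg/m³, μ = 1.628×10⁻⁵ Pa·s.
Re = ρ·v·c/μ = 0.736 × 254 × 7.15 / (1.628×10⁻⁵) = 8.21×10^7

Re = 8.21×10^7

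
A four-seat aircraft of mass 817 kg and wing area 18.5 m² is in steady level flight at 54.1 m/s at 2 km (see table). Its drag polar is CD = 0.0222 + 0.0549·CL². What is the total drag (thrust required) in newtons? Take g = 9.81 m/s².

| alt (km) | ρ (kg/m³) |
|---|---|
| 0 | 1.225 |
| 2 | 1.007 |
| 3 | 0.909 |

D = 735 N

At 2 km, from the table: ρ = 1.007 kg/m³.
Weight W = mg = 817 × 9.81 = 8014.8 N; in level flight L = W.
q = ½ρv² = ½ × 1.007 × 54.1² = 1474 Pa.
CL = 2W/(ρv²S) = 2×8014.8/(1.007×54.1²×18.5) = 0.294.
CD = 0.0222 + 0.0549 × 0.294² = 0.02694.
D = q·S·CD = 1474 × 18.5 × 0.02694 = 734.6 N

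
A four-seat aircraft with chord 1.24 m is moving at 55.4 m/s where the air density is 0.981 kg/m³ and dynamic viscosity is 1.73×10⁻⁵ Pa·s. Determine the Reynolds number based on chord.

Re = ρ·v·c/μ = 0.981 × 55.4 × 1.24 / (1.73×10⁻⁵) = 3.9×10^6

Re = 3.9×10^6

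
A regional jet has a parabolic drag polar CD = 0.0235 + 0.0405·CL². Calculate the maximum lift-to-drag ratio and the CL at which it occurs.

(L/D)max = 16.2, at CL = 0.762

For CD = CD0 + K·CL², (L/D)max occurs at CL* = √(CD0/K) and equals 1/(2√(K·CD0)).
(L/D)max = 1/(2√(0.0405 × 0.0235)) = 1/(2 × 0.03085) = 16.2
CL* = √(0.0235/0.0405) = 0.762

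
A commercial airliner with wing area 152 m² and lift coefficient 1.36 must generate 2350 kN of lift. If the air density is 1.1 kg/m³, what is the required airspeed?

v = 144 m/s

L = ½ρv²S·CL ⇒ v = √(2L/(ρ·S·CL))
v = √(2 × 2.35×10^6 / (1.1 × 152 × 1.36)) = √20670 = 144 m/s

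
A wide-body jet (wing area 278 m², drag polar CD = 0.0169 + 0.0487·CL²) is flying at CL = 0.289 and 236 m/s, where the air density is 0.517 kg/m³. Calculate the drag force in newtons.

D = 83900 N

CD = 0.0169 + 0.0487 × 0.289² = 0.02097
D = ½ρv²S·CD = ½ × 0.517 × 236² × 278 × 0.02097 = 83900 N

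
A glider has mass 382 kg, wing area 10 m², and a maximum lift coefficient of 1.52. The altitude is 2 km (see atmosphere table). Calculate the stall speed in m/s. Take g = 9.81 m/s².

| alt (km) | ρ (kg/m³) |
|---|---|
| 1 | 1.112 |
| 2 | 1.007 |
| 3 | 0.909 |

V_stall = 22.1 m/s

At 2 km, from the table: ρ = 1.007 kg/m³.
Weight W = mg = 382 × 9.81 = 3747 N.
V_stall = √(2W/(ρ·S·CL,max)) = √(2 × 3747 / (1.007 × 10 × 1.52))
V_stall = √489.7 = 22.1 m/s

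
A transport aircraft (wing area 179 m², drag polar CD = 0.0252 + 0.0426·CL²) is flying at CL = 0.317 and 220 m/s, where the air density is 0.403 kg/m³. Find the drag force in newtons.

D = 51500 N

CD = 0.0252 + 0.0426 × 0.317² = 0.02948
D = ½ρv²S·CD = ½ × 0.403 × 220² × 179 × 0.02948 = 51500 N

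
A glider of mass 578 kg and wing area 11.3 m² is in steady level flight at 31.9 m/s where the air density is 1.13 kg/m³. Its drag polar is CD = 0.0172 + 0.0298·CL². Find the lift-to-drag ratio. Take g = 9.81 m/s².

L/D = 21.9

In steady level flight, lift balances weight: W = mg = 578 × 9.81 = 5670.2 N.
Dynamic pressure q = 0.5 × 1.13 × 31.9² = 574.9 Pa.
CL = W/(q·S) = 5670.2 / (574.9 × 11.3) = 0.8727.
CD = 0.0172 + 0.0298 × 0.8727² = 0.0399.
L/D = CL/CD = 0.8727 / 0.0399 = 21.9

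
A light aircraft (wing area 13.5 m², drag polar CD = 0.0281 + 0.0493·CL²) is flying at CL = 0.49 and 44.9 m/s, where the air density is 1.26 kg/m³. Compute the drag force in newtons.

D = 685 N

CD = 0.0281 + 0.0493 × 0.49² = 0.03994
D = ½ρv²S·CD = ½ × 1.26 × 44.9² × 13.5 × 0.03994 = 685 N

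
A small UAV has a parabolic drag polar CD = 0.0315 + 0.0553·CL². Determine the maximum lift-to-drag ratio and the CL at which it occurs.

For CD = CD0 + K·CL², (L/D)max occurs at CL* = √(CD0/K) and equals 1/(2√(K·CD0)).
(L/D)max = 1/(2√(0.0553 × 0.0315)) = 1/(2 × 0.04174) = 12
CL* = √(0.0315/0.0553) = 0.755

(L/D)max = 12, at CL = 0.755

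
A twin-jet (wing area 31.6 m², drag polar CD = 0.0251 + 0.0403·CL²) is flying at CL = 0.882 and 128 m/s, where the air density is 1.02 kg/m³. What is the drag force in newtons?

D = 14900 N

CD = 0.0251 + 0.0403 × 0.882² = 0.05645
D = ½ρv²S·CD = ½ × 1.02 × 128² × 31.6 × 0.05645 = 14900 N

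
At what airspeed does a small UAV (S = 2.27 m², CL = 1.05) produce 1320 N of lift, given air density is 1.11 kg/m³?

v = 31.6 m/s

L = ½ρv²S·CL ⇒ v = √(2L/(ρ·S·CL))
v = √(2 × 1320 / (1.11 × 2.27 × 1.05)) = √997.9 = 31.6 m/s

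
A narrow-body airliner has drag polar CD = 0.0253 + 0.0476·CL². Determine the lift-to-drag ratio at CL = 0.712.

L/D = 14.4

CD = 0.0253 + 0.0476 × 0.712² = 0.04943
L/D = CL/CD = 0.712 / 0.04943 = 14.4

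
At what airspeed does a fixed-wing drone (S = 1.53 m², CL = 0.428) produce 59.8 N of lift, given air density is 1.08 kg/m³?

v = 13 m/s

L = ½ρv²S·CL ⇒ v = √(2L/(ρ·S·CL))
v = √(2 × 59.8 / (1.08 × 1.53 × 0.428)) = √169.1 = 13 m/s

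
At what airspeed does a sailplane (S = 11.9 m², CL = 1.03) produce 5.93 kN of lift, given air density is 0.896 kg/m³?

L = ½ρv²S·CL ⇒ v = √(2L/(ρ·S·CL))
v = √(2 × 5930 / (0.896 × 11.9 × 1.03)) = √1080 = 32.9 m/s

v = 32.9 m/s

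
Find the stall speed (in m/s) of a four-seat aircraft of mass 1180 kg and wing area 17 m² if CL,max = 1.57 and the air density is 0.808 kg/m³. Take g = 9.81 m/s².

Weight W = mg = 1180 × 9.81 = 11580 N.
From L = ½ρV²S·CL,max = W: V_stall = √(2W/(ρSCL,max)) = √(2·11580/(0.808·17·1.57))
V_stall = √1074 = 32.8 m/s

V_stall = 32.8 m/s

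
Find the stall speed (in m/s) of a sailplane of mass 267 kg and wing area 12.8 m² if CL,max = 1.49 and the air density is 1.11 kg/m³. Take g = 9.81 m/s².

Stall occurs when L = W at CL,max. W = mg = 267 × 9.81 = 2619 N.
From L = ½ρV²S·CL,max = W: V_stall = √(2W/(ρSCL,max)) = √(2·2619/(1.11·12.8·1.49))
V_stall = √247.5 = 15.7 m/s

V_stall = 15.7 m/s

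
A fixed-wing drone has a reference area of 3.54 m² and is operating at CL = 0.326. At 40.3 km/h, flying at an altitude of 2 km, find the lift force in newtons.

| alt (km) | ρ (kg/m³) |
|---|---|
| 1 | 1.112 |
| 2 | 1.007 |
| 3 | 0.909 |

L = 72.8 N

At 2 km, from the table: ρ = 1.007 kg/m³.
Convert speed: v = 40.3 km/h ÷ 3.6 = 11.19 m/s.
L = ½ρv²S·CL = ½ × 1.007 × 11.19² × 3.54 × 0.326 = 72.8 N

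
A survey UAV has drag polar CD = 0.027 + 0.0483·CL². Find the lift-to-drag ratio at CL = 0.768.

L/D = 13.8

CD = 0.027 + 0.0483 × 0.768² = 0.05549
L/D = CL/CD = 0.768 / 0.05549 = 13.8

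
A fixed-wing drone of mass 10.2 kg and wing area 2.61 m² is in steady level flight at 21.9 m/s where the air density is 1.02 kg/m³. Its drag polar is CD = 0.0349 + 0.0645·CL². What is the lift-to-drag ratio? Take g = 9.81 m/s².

L/D = 4.3

Level flight ⇒ L = W = m·g = 10.2 × 9.81 = 100.06 N.
Dynamic pressure q = 0.5 × 1.02 × 21.9² = 244.6 Pa.
Required CL = L/(qS) = 100.06/(244.6·2.61) = 0.1567.
CD = 0.0349 + 0.0645 × 0.1567² = 0.03648.
L/D = CL/CD = 0.1567 / 0.03648 = 4.3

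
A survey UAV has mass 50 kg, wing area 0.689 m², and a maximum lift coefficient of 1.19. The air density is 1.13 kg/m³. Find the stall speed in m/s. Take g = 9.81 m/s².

At stall, lift equals weight: L = W = m·g = 50 × 9.81 = 490.5 N.
From L = ½ρV²S·CL,max = W: V_stall = √(2W/(ρSCL,max)) = √(2·490.5/(1.13·0.689·1.19))
V_stall = √1059 = 32.5 m/s

V_stall = 32.5 m/s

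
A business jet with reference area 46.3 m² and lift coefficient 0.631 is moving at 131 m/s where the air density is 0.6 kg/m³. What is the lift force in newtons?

L = ½ρv²S·CL = ½ × 0.6 × 131² × 46.3 × 0.631 = 1.5×10^5 N ≈ 150 kN

L = 1.5×10^5 N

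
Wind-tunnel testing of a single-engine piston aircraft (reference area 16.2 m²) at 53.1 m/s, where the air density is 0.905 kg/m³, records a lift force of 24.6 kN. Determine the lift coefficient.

CL = 1.19

From L = ½ρv²S·CL, rearranging gives CL = 2L/(ρv²S).
CL = 2 × 24600 / (0.905 × 53.1² × 16.2) = 1.19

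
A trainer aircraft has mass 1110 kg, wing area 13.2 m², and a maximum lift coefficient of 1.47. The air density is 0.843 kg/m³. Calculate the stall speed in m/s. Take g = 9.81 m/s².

V_stall = 36.5 m/s

Weight W = mg = 1110 × 9.81 = 10890 N.
V_stall = √(2W/(ρ·S·CL,max)) = √(2 × 10890 / (0.843 × 13.2 × 1.47))
V_stall = √1331 = 36.5 m/s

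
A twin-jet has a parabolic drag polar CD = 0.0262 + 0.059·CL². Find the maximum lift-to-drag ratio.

For CD = CD0 + K·CL², (L/D)max occurs at CL* = √(CD0/K) and equals 1/(2√(K·CD0)).
(L/D)max = 1/(2√(0.059 × 0.0262)) = 1/(2 × 0.03932) = 12.7

(L/D)max = 12.7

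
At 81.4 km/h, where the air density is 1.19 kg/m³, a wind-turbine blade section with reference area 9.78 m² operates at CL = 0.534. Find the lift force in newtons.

Convert speed: v = 81.4 km/h ÷ 3.6 = 22.61 m/s.
L = ½ρv²S·CL = ½ × 1.19 × 22.61² × 9.78 × 0.534 = 1590 N

L = 1590 N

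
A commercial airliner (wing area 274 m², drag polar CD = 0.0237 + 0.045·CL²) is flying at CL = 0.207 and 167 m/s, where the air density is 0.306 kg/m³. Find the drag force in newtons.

D = 30000 N

CD = 0.0237 + 0.045 × 0.207² = 0.02563
D = ½ρv²S·CD = ½ × 0.306 × 167² × 274 × 0.02563 = 30000 N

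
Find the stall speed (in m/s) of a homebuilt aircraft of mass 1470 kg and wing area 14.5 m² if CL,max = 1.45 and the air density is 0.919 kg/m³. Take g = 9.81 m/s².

Weight W = mg = 1470 × 9.81 = 14420 N.
V_stall = √(2W/(ρ·S·CL,max)) = √(2 × 14420 / (0.919 × 14.5 × 1.45))
V_stall = √1493 = 38.6 m/s

V_stall = 38.6 m/s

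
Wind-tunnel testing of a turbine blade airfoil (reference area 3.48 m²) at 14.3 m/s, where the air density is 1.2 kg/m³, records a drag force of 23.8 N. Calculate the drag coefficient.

CD = 0.0557

From D = ½ρv²S·CD, rearranging gives CD = 2D/(ρv²S).
CD = 2 × 23.8 / (1.2 × 14.3² × 3.48) = 0.0557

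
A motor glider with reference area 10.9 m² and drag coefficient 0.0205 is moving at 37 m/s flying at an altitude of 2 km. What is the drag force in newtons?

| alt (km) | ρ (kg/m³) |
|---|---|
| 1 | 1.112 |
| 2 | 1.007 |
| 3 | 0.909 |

D = 154 N

At 2 km, from the table: ρ = 1.007 kg/m³.
D = ½ρv²S·CD = ½ × 1.007 × 37² × 10.9 × 0.0205 = 154 N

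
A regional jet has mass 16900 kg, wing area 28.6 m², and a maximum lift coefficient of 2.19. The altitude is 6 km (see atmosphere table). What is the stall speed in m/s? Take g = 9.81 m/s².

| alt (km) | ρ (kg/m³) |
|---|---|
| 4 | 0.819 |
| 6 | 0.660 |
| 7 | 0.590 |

At 6 km, from the table: ρ = 0.660 kg/m³.
Stall occurs when L = W at CL,max. W = mg = 16900 × 9.81 = 1.658×10^5 N.
From L = ½ρV²S·CL,max = W: V_stall = √(2W/(ρSCL,max)) = √(2·1.658×10^5/(0.66·28.6·2.19))
V_stall = √8021 = 89.6 m/s

V_stall = 89.6 m/s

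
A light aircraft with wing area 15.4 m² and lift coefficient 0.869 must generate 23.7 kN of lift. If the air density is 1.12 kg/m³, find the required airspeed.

v = 56.2 m/s

L = ½ρv²S·CL ⇒ v = √(2L/(ρ·S·CL))
v = √(2 × 23700 / (1.12 × 15.4 × 0.869)) = √3162 = 56.2 m/s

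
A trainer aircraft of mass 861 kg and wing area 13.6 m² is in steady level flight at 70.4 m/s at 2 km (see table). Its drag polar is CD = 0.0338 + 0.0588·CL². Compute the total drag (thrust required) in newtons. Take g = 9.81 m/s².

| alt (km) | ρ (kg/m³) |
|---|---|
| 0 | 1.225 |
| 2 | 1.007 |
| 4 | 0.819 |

D = 1270 N

At 2 km, from the table: ρ = 1.007 kg/m³.
Weight W = mg = 861 × 9.81 = 8446.4 N; in level flight L = W.
Dynamic pressure q = 0.5 × 1.007 × 70.4² = 2495 Pa.
CL = W/(q·S) = 8446.4 / (2495 × 13.6) = 0.2489.
CD = 0.0338 + 0.0588 × 0.2489² = 0.03744.
D = q·S·CD = 2495 × 13.6 × 0.03744 = 1271 N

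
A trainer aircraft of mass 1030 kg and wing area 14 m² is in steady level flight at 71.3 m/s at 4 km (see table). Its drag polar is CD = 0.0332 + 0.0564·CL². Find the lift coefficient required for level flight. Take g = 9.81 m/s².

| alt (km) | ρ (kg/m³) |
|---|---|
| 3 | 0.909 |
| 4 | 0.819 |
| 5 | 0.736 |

CL = 0.347

At 4 km, from the table: ρ = 0.819 kg/m³.
In steady level flight, lift balances weight: W = mg = 1030 × 9.81 = 10104 N.
q = ½ρv² = ½ × 0.819 × 71.3² = 2082 Pa.
Required CL = L/(qS) = 10104/(2082·14) = 0.3467.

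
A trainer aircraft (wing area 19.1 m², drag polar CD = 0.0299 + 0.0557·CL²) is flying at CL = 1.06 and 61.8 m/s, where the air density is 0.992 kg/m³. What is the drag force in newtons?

D = 3350 N

CD = 0.0299 + 0.0557 × 1.06² = 0.09248
D = ½ρv²S·CD = ½ × 0.992 × 61.8² × 19.1 × 0.09248 = 3350 N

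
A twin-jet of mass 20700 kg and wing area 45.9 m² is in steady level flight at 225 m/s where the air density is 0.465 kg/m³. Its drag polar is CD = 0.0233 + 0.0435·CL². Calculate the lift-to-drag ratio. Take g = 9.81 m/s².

Level flight ⇒ L = W = m·g = 20700 × 9.81 = 2.0307×10^5 N.
q = ½ρv² = ½ × 0.465 × 225² = 11770 Pa.
CL = 2W/(ρv²S) = 2×2.0307×10^5/(0.465×225²×45.9) = 0.3759.
CD = 0.0233 + 0.0435 × 0.3759² = 0.02945.
L/D = CL/CD = 0.3759 / 0.02945 = 12.8

L/D = 12.8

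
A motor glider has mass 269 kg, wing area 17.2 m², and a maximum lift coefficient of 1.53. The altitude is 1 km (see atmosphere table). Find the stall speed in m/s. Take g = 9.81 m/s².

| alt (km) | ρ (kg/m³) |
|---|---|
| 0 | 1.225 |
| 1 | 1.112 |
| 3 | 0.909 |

V_stall = 13.4 m/s

At 1 km, from the table: ρ = 1.112 kg/m³.
At stall, lift equals weight: L = W = m·g = 269 × 9.81 = 2639 N.
V_stall = √(2W/(ρ·S·CL,max)) = √(2 × 2639 / (1.112 × 17.2 × 1.53))
V_stall = √180.4 = 13.4 m/s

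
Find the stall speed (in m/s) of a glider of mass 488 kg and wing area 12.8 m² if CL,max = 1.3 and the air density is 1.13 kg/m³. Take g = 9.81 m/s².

V_stall = 22.6 m/s

Stall occurs when L = W at CL,max. W = mg = 488 × 9.81 = 4787 N.
From L = ½ρV²S·CL,max = W: V_stall = √(2W/(ρSCL,max)) = √(2·4787/(1.13·12.8·1.3))
V_stall = √509.2 = 22.6 m/s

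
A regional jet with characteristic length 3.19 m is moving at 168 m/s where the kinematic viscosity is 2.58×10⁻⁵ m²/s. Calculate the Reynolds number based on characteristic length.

Re = v·c/ν = 168 × 3.19 / (2.58×10⁻⁵) = 2.08×10^7

Re = 2.08×10^7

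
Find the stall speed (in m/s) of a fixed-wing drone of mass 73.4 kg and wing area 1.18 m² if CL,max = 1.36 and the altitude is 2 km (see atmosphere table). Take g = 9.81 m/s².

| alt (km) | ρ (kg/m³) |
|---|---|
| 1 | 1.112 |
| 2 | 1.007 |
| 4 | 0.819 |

V_stall = 29.9 m/s

At 2 km, from the table: ρ = 1.007 kg/m³.
At stall, lift equals weight: L = W = m·g = 73.4 × 9.81 = 720.1 N.
V_stall = √(2W/(ρ·S·CL,max)) = √(2 × 720.1 / (1.007 × 1.18 × 1.36))
V_stall = √891.1 = 29.9 m/s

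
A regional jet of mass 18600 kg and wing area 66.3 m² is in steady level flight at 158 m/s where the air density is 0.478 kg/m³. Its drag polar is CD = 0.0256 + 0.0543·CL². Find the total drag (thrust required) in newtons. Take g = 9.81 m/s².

In steady level flight, lift balances weight: W = mg = 18600 × 9.81 = 1.8247×10^5 N.
Dynamic pressure q = 0.5 × 0.478 × 158² = 5966 Pa.
CL = 2W/(ρv²S) = 2×1.8247×10^5/(0.478×158²×66.3) = 0.4613.
CD = 0.0256 + 0.0543 × 0.4613² = 0.03715.
D = q·S·CD = 5966 × 66.3 × 0.03715 = 14700 N

D = 14700 N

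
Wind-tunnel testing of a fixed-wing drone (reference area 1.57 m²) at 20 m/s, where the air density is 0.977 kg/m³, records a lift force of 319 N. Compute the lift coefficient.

CL = 1.04

From L = ½ρv²S·CL, rearranging gives CL = 2L/(ρv²S).
CL = 2 × 319 / (0.977 × 20² × 1.57) = 1.04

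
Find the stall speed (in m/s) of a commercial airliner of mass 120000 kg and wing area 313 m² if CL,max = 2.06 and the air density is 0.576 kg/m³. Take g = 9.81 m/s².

V_stall = 79.6 m/s

At stall, lift equals weight: L = W = m·g = 120000 × 9.81 = 1.177×10^6 N.
From L = ½ρV²S·CL,max = W: V_stall = √(2W/(ρSCL,max)) = √(2·1.177×10^6/(0.576·313·2.06))
V_stall = √6339 = 79.6 m/s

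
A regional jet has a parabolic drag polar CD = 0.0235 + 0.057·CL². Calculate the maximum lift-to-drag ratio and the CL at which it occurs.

For CD = CD0 + K·CL², (L/D)max occurs at CL* = √(CD0/K) and equals 1/(2√(K·CD0)).
(L/D)max = 1/(2√(0.057 × 0.0235)) = 1/(2 × 0.0366) = 13.7
CL* = √(0.0235/0.057) = 0.642

(L/D)max = 13.7, at CL = 0.642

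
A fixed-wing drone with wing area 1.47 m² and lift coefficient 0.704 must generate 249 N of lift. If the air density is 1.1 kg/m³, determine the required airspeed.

L = ½ρv²S·CL ⇒ v = √(2L/(ρ·S·CL))
v = √(2 × 249 / (1.1 × 1.47 × 0.704)) = √437.5 = 20.9 m/s

v = 20.9 m/s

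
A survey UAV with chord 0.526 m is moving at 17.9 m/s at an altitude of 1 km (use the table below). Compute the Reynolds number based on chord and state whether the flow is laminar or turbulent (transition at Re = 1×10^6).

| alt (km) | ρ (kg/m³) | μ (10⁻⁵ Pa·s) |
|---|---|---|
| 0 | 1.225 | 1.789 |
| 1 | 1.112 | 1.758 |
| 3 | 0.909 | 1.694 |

At 1 km, from the table: ρ = 1.112 kg/m³, μ = 1.758×10⁻⁵ Pa·s.
Re = ρ·v·c/μ = 1.112 × 17.9 × 0.526 / (1.758×10⁻⁵) = 5.96×10^5
Since 5.96×10^5 < 1×10^6, the flow is laminar.

Re = 5.96×10^5 (laminar)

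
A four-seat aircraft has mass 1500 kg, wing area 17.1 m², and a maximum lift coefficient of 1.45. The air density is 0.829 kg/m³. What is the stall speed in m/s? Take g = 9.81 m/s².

V_stall = 37.8 m/s

At stall, lift equals weight: L = W = m·g = 1500 × 9.81 = 14720 N.
From L = ½ρV²S·CL,max = W: V_stall = √(2W/(ρSCL,max)) = √(2·14720/(0.829·17.1·1.45))
V_stall = √1432 = 37.8 m/s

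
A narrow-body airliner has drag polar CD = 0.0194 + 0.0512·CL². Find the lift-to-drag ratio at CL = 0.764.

CD = 0.0194 + 0.0512 × 0.764² = 0.04929
L/D = CL/CD = 0.764 / 0.04929 = 15.5

L/D = 15.5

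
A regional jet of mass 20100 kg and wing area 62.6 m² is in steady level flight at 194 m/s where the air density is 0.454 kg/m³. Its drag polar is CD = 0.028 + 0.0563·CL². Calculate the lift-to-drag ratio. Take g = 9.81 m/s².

L/D = 10.3

Weight W = mg = 20100 × 9.81 = 1.9718×10^5 N; in level flight L = W.
Dynamic pressure q = 0.5 × 0.454 × 194² = 8543 Pa.
CL = W/(q·S) = 1.9718×10^5 / (8543 × 62.6) = 0.3687.
CD = 0.028 + 0.0563 × 0.3687² = 0.03565.
L/D = CL/CD = 0.3687 / 0.03565 = 10.3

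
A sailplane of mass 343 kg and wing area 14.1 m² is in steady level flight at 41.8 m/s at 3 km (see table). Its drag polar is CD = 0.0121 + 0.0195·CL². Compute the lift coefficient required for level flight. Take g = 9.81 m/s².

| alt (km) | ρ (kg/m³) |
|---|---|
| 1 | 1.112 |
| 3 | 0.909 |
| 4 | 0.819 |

CL = 0.301

At 3 km, from the table: ρ = 0.909 kg/m³.
In steady level flight, lift balances weight: W = mg = 343 × 9.81 = 3364.8 N.
Dynamic pressure q = 0.5 × 0.909 × 41.8² = 794.1 Pa.
CL = W/(q·S) = 3364.8 / (794.1 × 14.1) = 0.3005.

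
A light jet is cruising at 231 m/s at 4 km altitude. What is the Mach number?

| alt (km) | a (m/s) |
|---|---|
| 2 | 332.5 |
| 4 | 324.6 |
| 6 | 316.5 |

M = 0.712

At 4 km, from the table: a = 324.6 m/s.
M = v/a = 231 / 324.6 = 0.712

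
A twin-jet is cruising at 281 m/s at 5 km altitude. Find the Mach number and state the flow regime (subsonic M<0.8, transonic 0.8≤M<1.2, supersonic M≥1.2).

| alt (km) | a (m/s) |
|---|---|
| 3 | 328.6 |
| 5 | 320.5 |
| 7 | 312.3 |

At 5 km, from the table: a = 320.5 m/s.
M = v/a = 281 / 320.5 = 0.877
M = 0.877 → transonic.

M = 0.877 (transonic)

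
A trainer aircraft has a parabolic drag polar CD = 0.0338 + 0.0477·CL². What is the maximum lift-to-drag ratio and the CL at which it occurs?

For CD = CD0 + K·CL², (L/D)max occurs at CL* = √(CD0/K) and equals 1/(2√(K·CD0)).
(L/D)max = 1/(2√(0.0477 × 0.0338)) = 1/(2 × 0.04015) = 12.5
CL* = √(0.0338/0.0477) = 0.842

(L/D)max = 12.5, at CL = 0.842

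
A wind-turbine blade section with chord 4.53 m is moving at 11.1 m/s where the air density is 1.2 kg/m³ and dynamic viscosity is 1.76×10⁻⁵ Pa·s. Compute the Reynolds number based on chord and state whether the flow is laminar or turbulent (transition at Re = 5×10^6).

Re = ρ·v·c/μ = 1.2 × 11.1 × 4.53 / (1.76×10⁻⁵) = 3.43×10^6
Since 3.43×10^6 < 5×10^6, the flow is laminar.

Re = 3.43×10^6 (laminar)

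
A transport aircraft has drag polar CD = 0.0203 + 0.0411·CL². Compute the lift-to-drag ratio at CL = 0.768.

CD = 0.0203 + 0.0411 × 0.768² = 0.04454
L/D = CL/CD = 0.768 / 0.04454 = 17.2

L/D = 17.2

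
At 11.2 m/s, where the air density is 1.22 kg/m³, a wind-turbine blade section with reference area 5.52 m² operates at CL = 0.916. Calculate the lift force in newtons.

L = ½ρv²S·CL = ½ × 1.22 × 11.2² × 5.52 × 0.916 = 387 N

L = 387 N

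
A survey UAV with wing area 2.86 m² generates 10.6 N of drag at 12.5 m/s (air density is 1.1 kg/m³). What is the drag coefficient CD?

From D = ½ρv²S·CD, rearranging gives CD = 2D/(ρv²S).
CD = 2 × 10.6 / (1.1 × 12.5² × 2.86) = 0.0431

CD = 0.0431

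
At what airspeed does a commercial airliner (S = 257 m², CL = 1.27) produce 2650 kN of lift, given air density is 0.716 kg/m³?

L = ½ρv²S·CL ⇒ v = √(2L/(ρ·S·CL))
v = √(2 × 2.65×10^6 / (0.716 × 257 × 1.27)) = √22680 = 151 m/s

v = 151 m/s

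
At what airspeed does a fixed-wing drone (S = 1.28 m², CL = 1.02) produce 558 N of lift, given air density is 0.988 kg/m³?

L = ½ρv²S·CL ⇒ v = √(2L/(ρ·S·CL))
v = √(2 × 558 / (0.988 × 1.28 × 1.02)) = √865.2 = 29.4 m/s

v = 29.4 m/s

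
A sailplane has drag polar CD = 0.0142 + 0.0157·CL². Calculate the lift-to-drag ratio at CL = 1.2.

CD = 0.0142 + 0.0157 × 1.2² = 0.03681
L/D = CL/CD = 1.2 / 0.03681 = 32.6

L/D = 32.6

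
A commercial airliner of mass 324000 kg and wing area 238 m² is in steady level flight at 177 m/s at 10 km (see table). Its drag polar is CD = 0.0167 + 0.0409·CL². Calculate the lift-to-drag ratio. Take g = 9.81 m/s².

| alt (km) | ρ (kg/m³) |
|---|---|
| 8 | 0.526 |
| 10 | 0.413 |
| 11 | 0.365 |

L/D = 10.8

At 10 km, from the table: ρ = 0.413 kg/m³.
In steady level flight, lift balances weight: W = mg = 324000 × 9.81 = 3.1784×10^6 N.
Dynamic pressure q = 0.5 × 0.413 × 177² = 6469 Pa.
CL = W/(q·S) = 3.1784×10^6 / (6469 × 238) = 2.064.
CD = 0.0167 + 0.0409 × 2.064² = 0.191.
L/D = CL/CD = 2.064 / 0.191 = 10.8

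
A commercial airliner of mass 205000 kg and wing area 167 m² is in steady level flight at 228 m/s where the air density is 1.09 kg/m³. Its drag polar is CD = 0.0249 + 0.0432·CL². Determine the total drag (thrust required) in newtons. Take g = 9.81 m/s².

Weight W = mg = 205000 × 9.81 = 2.011×10^6 N; in level flight L = W.
Dynamic pressure q = 0.5 × 1.09 × 228² = 28330 Pa.
CL = W/(q·S) = 2.011×10^6 / (28330 × 167) = 0.4251.
CD = 0.0249 + 0.0432 × 0.4251² = 0.0327.
D = q·S·CD = 28330 × 167 × 0.0327 = 1.547×10^5 N

D = 1.55×10^5 N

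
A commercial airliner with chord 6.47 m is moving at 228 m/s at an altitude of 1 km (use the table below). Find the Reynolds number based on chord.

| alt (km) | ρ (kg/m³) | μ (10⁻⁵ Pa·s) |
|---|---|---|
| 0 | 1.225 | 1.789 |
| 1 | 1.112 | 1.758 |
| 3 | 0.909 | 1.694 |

At 1 km, from the table: ρ = 1.112 kg/m³, μ = 1.758×10⁻⁵ Pa·s.
Re = ρ·v·c/μ = 1.112 × 228 × 6.47 / (1.758×10⁻⁵) = 9.33×10^7

Re = 9.33×10^7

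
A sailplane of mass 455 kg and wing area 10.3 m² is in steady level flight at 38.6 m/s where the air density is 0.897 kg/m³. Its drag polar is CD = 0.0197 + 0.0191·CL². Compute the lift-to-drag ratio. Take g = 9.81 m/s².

Weight W = mg = 455 × 9.81 = 4463.6 N; in level flight L = W.
q = ½ρv² = ½ × 0.897 × 38.6² = 668.2 Pa.
Required CL = L/(qS) = 4463.6/(668.2·10.3) = 0.6485.
CD = 0.0197 + 0.0191 × 0.6485² = 0.02773.
L/D = CL/CD = 0.6485 / 0.02773 = 23.4

L/D = 23.4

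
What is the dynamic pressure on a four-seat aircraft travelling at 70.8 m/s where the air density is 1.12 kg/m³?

q = ½ρv² = ½ × 1.12 × 70.8² = 2810 Pa

q = 2810 Pa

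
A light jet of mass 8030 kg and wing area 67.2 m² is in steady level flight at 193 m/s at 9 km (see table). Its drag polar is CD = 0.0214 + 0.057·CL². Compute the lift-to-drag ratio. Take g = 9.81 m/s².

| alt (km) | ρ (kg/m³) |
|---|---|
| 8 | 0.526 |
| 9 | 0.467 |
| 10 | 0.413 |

At 9 km, from the table: ρ = 0.467 kg/m³.
In steady level flight, lift balances weight: W = mg = 8030 × 9.81 = 78774 N.
q = ½ρv² = ½ × 0.467 × 193² = 8698 Pa.
CL = W/(q·S) = 78774 / (8698 × 67.2) = 0.1348.
CD = 0.0214 + 0.057 × 0.1348² = 0.02244.
L/D = CL/CD = 0.1348 / 0.02244 = 6.01

L/D = 6.01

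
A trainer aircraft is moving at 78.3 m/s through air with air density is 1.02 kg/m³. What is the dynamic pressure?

q = ½ρv² = ½ × 1.02 × 78.3² = 3130 Pa

q = 3130 Pa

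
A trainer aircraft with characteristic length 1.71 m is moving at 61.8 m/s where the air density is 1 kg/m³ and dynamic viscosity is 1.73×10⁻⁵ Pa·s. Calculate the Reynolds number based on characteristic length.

Re = 6.11×10^6

Re = ρ·v·c/μ = 1 × 61.8 × 1.71 / (1.73×10⁻⁵) = 6.11×10^6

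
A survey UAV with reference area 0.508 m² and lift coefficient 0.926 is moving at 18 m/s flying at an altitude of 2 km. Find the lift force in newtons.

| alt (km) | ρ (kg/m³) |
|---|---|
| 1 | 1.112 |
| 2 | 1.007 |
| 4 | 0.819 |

L = 76.7 N

At 2 km, from the table: ρ = 1.007 kg/m³.
L = ½ρv²S·CL = ½ × 1.007 × 18² × 0.508 × 0.926 = 76.7 N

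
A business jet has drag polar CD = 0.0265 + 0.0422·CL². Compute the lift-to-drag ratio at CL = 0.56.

L/D = 14.1

CD = 0.0265 + 0.0422 × 0.56² = 0.03973
L/D = CL/CD = 0.56 / 0.03973 = 14.1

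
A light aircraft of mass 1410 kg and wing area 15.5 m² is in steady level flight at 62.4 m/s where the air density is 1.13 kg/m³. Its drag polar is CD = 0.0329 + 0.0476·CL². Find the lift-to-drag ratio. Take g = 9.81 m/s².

L/D = 9.96

Weight W = mg = 1410 × 9.81 = 13832 N; in level flight L = W.
q = ½ρv² = ½ × 1.13 × 62.4² = 2200 Pa.
CL = W/(q·S) = 13832 / (2200 × 15.5) = 0.4056.
CD = 0.0329 + 0.0476 × 0.4056² = 0.04073.
L/D = CL/CD = 0.4056 / 0.04073 = 9.96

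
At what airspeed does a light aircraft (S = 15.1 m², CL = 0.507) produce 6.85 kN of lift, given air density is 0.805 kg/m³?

v = 47.1 m/s

L = ½ρv²S·CL ⇒ v = √(2L/(ρ·S·CL))
v = √(2 × 6850 / (0.805 × 15.1 × 0.507)) = √2223 = 47.1 m/s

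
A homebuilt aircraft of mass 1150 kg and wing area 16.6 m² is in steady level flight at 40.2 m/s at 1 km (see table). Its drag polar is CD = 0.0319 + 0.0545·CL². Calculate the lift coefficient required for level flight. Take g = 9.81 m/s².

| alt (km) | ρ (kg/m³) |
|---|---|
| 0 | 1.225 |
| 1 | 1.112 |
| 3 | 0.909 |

At 1 km, from the table: ρ = 1.112 kg/m³.
Level flight ⇒ L = W = m·g = 1150 × 9.81 = 11282 N.
Dynamic pressure q = 0.5 × 1.112 × 40.2² = 898.5 Pa.
CL = W/(q·S) = 11282 / (898.5 × 16.6) = 0.7564.

CL = 0.756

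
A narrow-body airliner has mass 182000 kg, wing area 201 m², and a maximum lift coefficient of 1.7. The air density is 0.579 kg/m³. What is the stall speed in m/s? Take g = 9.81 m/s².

At stall, lift equals weight: L = W = m·g = 182000 × 9.81 = 1.785×10^6 N.
From L = ½ρV²S·CL,max = W: V_stall = √(2W/(ρSCL,max)) = √(2·1.785×10^6/(0.579·201·1.7))
V_stall = √18050 = 134 m/s

V_stall = 134 m/s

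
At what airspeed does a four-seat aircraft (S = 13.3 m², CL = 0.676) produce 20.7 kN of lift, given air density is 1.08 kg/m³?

v = 65.3 m/s

L = ½ρv²S·CL ⇒ v = √(2L/(ρ·S·CL))
v = √(2 × 20700 / (1.08 × 13.3 × 0.676)) = √4264 = 65.3 m/s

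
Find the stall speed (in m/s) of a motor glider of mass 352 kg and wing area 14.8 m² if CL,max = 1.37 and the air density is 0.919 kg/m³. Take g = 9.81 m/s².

Weight W = mg = 352 × 9.81 = 3453 N.
From L = ½ρV²S·CL,max = W: V_stall = √(2W/(ρSCL,max)) = √(2·3453/(0.919·14.8·1.37))
V_stall = √370.6 = 19.3 m/s

V_stall = 19.3 m/s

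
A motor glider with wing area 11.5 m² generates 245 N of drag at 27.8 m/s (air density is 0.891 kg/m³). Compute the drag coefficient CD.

CD = 0.0619

From D = ½ρv²S·CD, rearranging gives CD = 2D/(ρv²S).
CD = 2 × 245 / (0.891 × 27.8² × 11.5) = 0.0619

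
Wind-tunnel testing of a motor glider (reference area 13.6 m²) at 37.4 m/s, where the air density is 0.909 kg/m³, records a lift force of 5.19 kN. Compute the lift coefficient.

CL = 0.6

From L = ½ρv²S·CL, rearranging gives CL = 2L/(ρv²S).
CL = 2 × 5190 / (0.909 × 37.4² × 13.6) = 0.6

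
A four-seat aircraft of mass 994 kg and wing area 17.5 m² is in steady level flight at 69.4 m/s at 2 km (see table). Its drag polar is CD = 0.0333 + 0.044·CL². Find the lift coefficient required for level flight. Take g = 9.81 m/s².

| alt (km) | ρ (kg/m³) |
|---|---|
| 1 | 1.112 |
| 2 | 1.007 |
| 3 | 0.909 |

CL = 0.23

At 2 km, from the table: ρ = 1.007 kg/m³.
Weight W = mg = 994 × 9.81 = 9751.1 N; in level flight L = W.
Dynamic pressure q = 0.5 × 1.007 × 69.4² = 2425 Pa.
CL = W/(q·S) = 9751.1 / (2425 × 17.5) = 0.2298.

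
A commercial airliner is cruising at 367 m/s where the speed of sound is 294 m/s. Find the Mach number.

M = v/a = 367 / 294 = 1.25

M = 1.25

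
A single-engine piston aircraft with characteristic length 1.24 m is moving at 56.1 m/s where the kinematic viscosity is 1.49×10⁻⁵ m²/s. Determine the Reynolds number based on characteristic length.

Re = 4.67×10^6

Re = v·c/ν = 56.1 × 1.24 / (1.49×10⁻⁵) = 4.67×10^6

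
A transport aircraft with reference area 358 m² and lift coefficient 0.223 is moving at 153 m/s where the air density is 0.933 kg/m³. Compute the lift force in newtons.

L = ½ρv²S·CL = ½ × 0.933 × 153² × 358 × 0.223 = 8.72×10^5 N ≈ 872 kN

L = 8.72×10^5 N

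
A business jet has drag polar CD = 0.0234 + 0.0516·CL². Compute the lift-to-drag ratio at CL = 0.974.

L/D = 13.5

CD = 0.0234 + 0.0516 × 0.974² = 0.07235
L/D = CL/CD = 0.974 / 0.07235 = 13.5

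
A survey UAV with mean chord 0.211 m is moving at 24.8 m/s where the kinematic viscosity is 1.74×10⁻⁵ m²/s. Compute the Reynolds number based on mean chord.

Re = 3.01×10^5

Re = v·c/ν = 24.8 × 0.211 / (1.74×10⁻⁵) = 3.01×10^5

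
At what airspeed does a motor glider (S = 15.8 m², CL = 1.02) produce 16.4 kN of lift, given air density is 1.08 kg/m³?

L = ½ρv²S·CL ⇒ v = √(2L/(ρ·S·CL))
v = √(2 × 16400 / (1.08 × 15.8 × 1.02)) = √1884 = 43.4 m/s

v = 43.4 m/s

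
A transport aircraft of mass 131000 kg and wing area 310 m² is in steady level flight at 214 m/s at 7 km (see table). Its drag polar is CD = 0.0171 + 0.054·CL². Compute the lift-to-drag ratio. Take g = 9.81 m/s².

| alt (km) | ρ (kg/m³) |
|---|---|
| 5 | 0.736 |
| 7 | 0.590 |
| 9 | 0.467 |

At 7 km, from the table: ρ = 0.590 kg/m³.
Weight W = mg = 131000 × 9.81 = 1.2851×10^6 N; in level flight L = W.
Dynamic pressure q = 0.5 × 0.59 × 214² = 13510 Pa.
Required CL = L/(qS) = 1.2851×10^6/(13510·310) = 0.3069.
CD = 0.0171 + 0.054 × 0.3069² = 0.02218.
L/D = CL/CD = 0.3069 / 0.02218 = 13.8

L/D = 13.8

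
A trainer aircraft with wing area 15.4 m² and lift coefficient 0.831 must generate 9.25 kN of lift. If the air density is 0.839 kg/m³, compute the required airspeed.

v = 41.5 m/s

L = ½ρv²S·CL ⇒ v = √(2L/(ρ·S·CL))
v = √(2 × 9250 / (0.839 × 15.4 × 0.831)) = √1723 = 41.5 m/s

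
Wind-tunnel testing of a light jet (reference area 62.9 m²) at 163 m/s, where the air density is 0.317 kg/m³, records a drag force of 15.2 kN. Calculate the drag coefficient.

From D = ½ρv²S·CD, rearranging gives CD = 2D/(ρv²S).
CD = 2 × 15200 / (0.317 × 163² × 62.9) = 0.0574

CD = 0.0574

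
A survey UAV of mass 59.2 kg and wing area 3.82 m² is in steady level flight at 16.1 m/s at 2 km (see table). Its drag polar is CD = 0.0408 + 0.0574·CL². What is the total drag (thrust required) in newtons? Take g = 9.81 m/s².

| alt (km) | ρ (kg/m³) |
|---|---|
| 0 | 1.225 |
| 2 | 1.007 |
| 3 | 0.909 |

At 2 km, from the table: ρ = 1.007 kg/m³.
Level flight ⇒ L = W = m·g = 59.2 × 9.81 = 580.75 N.
Dynamic pressure q = 0.5 × 1.007 × 16.1² = 130.5 Pa.
Required CL = L/(qS) = 580.75/(130.5·3.82) = 1.165.
CD = 0.0408 + 0.0574 × 1.165² = 0.1187.
D = q·S·CD = 130.5 × 3.82 × 0.1187 = 59.17 N

D = 59.2 N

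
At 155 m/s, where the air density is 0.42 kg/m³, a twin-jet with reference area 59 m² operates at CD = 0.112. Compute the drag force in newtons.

Dynamic pressure q = ½ρv² = ½ × 0.42 × 155² = 5045 Pa.
D = q·S·CD = 5045 × 59 × 0.112 = 33300 N ≈ 33.3 kN

D = 33300 N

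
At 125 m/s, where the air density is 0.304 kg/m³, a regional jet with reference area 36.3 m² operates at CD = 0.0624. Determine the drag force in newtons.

D = 5380 N

D = ½ρv²S·CD = ½ × 0.304 × 125² × 36.3 × 0.0624 = 5380 N ≈ 5.38 kN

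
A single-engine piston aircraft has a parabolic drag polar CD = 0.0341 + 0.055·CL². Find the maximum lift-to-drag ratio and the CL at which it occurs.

(L/D)max = 11.5, at CL = 0.787

For CD = CD0 + K·CL², (L/D)max occurs at CL* = √(CD0/K) and equals 1/(2√(K·CD0)).
(L/D)max = 1/(2√(0.055 × 0.0341)) = 1/(2 × 0.04331) = 11.5
CL* = √(0.0341/0.055) = 0.787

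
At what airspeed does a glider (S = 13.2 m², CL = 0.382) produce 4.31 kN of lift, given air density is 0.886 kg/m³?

v = 43.9 m/s

L = ½ρv²S·CL ⇒ v = √(2L/(ρ·S·CL))
v = √(2 × 4310 / (0.886 × 13.2 × 0.382)) = √1929 = 43.9 m/s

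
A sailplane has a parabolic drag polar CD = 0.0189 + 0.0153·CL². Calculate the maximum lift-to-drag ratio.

(L/D)max = 29.4

For CD = CD0 + K·CL², (L/D)max occurs at CL* = √(CD0/K) and equals 1/(2√(K·CD0)).
(L/D)max = 1/(2√(0.0153 × 0.0189)) = 1/(2 × 0.017) = 29.4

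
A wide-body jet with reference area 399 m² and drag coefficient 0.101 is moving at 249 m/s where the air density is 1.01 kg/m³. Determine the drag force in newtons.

D = 1.26×10^6 N

Dynamic pressure q = ½ρv² = ½ × 1.01 × 249² = 31310 Pa.
D = q·S·CD = 31310 × 399 × 0.101 = 1.26×10^6 N ≈ 1260 kN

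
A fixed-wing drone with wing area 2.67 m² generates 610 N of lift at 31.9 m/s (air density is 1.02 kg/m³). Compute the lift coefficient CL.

CL = 0.44

From L = ½ρv²S·CL, rearranging gives CL = 2L/(ρv²S).
CL = 2 × 610 / (1.02 × 31.9² × 2.67) = 0.44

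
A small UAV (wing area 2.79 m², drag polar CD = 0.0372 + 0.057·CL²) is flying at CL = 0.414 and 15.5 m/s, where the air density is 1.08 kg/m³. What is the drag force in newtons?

CD = 0.0372 + 0.057 × 0.414² = 0.04697
D = ½ρv²S·CD = ½ × 1.08 × 15.5² × 2.79 × 0.04697 = 17 N

D = 17 N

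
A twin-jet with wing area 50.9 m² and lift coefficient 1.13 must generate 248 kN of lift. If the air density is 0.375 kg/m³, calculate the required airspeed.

L = ½ρv²S·CL ⇒ v = √(2L/(ρ·S·CL))
v = √(2 × 2.48×10^5 / (0.375 × 50.9 × 1.13)) = √23000 = 152 m/s

v = 152 m/s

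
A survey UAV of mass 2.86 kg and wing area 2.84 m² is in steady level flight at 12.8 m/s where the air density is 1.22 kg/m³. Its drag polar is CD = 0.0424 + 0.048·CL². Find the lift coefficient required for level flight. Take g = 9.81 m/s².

Weight W = mg = 2.86 × 9.81 = 28.057 N; in level flight L = W.
Dynamic pressure q = 0.5 × 1.22 × 12.8² = 99.94 Pa.
CL = W/(q·S) = 28.057 / (99.94 × 2.84) = 0.09885.

CL = 0.0988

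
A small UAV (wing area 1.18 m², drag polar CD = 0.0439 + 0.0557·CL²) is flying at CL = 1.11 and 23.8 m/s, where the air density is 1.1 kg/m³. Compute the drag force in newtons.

CD = 0.0439 + 0.0557 × 1.11² = 0.1125
D = ½ρv²S·CD = ½ × 1.1 × 23.8² × 1.18 × 0.1125 = 41.4 N

D = 41.4 N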